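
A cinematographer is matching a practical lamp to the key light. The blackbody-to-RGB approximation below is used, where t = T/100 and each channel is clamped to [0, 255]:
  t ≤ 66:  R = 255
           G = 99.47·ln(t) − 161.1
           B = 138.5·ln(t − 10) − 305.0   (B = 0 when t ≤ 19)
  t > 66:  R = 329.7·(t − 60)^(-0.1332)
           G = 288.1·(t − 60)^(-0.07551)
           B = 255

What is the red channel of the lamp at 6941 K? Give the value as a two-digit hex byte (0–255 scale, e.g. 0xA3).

t = 6941/100 = 69.41; the t > 66 branch applies.
R = 329.7·(69.41 − 60)^(-0.1332) = 329.7·9.41^(-0.1332) = 329.7·0.74185 = 244.589.
Rounded: 245; in hex, 0xF5.

0xF5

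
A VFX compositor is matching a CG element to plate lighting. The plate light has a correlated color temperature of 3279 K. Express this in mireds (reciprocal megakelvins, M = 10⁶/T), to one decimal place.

M = 10⁶ / 3279 = 304.971 → 305.0 mireds.

305.0 mireds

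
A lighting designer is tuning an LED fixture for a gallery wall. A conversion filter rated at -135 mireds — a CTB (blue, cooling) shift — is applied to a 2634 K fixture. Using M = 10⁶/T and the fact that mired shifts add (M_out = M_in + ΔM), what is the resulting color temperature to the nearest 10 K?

M_in = 10⁶/2634 = 379.65 mireds.
M_out = 379.65 + (-135) = 244.65 mireds.
T_out = 10⁶/244.65 = 4087.5 K → 4090 K.

4090 K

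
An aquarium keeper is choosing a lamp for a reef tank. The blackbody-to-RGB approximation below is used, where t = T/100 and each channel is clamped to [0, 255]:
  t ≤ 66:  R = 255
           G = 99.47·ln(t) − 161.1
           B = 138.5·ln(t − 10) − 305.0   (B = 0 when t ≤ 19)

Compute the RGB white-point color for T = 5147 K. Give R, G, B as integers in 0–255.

R=255, G=231, B=211

t = 5147/100 = 51.47; the t ≤ 66 branch applies.
R = 255 by definition for t ≤ 66.
G = 99.47·ln 51.47 − 161.1 = 99.47·3.9410 − 161.1 = 230.911.
B = 138.5·ln(51.47 − 10) − 305.0 = 138.5·ln 41.47 − 305.0 = 138.5·3.7250 − 305.0 = 210.908.
Rounded: (255, 231, 211).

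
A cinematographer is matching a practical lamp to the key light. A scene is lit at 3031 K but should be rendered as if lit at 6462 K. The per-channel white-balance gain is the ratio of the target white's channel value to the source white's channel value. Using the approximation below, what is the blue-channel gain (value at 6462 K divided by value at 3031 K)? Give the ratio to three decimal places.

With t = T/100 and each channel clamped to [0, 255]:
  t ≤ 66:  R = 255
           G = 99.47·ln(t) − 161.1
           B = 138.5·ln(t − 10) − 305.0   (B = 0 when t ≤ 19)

At 3031 K (t = 30.31):
  B = 138.5·ln(30.31 − 10) − 305.0 = 138.5·ln 20.31 − 305.0 = 138.5·3.0111 − 305.0 = 112.039.
At 6462 K (t = 64.62):
  B = 138.5·ln(64.62 − 10) − 305.0 = 138.5·ln 54.62 − 305.0 = 138.5·4.0004 − 305.0 = 249.055.
Gain = 249.055 / 112.039 = 2.2229 → 2.223.

2.223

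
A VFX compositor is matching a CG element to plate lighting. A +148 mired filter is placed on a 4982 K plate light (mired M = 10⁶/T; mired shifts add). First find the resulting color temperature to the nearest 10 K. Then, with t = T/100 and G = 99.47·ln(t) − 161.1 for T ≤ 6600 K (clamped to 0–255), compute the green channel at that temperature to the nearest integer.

173

M_in = 10⁶/4982 = 200.72; M_out = 200.72 + (+148) = 348.72.
T_out = 10⁶/348.72 = 2867.6 K → 2870 K; t = 28.7.
G = 99.47·ln 28.7 − 161.1 = 99.47·3.3569 − 161.1 = 172.811.
Rounded: 173.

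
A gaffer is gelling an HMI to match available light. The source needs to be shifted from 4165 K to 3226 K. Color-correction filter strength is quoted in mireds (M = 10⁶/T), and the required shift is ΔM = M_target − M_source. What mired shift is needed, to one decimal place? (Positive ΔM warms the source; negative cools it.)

+69.9 mireds

M_source = 10⁶/4165 = 240.096; M_target = 10⁶/3226 = 309.981.
ΔM = 309.981 − 240.096 = 69.885 → +69.9 mireds, a warming shift.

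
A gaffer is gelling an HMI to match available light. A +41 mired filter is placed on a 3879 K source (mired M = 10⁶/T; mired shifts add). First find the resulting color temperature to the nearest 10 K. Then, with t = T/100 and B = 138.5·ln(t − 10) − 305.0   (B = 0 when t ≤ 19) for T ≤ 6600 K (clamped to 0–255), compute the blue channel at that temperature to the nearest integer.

132

M_in = 10⁶/3879 = 257.80; M_out = 257.80 + (+41) = 298.80.
T_out = 10⁶/298.80 = 3346.7 K → 3350 K; t = 33.5.
B = 138.5·ln(33.5 − 10) − 305.0 = 138.5·ln 23.5 − 305.0 = 138.5·3.1570 − 305.0 = 132.245.
Rounded: 132.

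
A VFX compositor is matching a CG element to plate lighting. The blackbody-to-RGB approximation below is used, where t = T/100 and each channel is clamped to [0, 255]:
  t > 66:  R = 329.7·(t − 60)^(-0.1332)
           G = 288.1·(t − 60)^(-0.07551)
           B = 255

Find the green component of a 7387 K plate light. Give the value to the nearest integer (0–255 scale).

236

t = 7387/100 = 73.87; the t > 66 branch applies.
G = 288.1·(73.87 − 60)^(-0.07551) = 288.1·13.87^(-0.07551) = 288.1·0.81990 = 236.214.
Rounded: 236.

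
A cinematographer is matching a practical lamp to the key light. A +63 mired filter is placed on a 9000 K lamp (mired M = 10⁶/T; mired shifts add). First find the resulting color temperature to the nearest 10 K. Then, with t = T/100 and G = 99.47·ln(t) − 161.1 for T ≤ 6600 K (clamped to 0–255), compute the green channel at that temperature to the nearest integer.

M_in = 10⁶/9000 = 111.11; M_out = 111.11 + (+63) = 174.11.
T_out = 10⁶/174.11 = 5743.5 K → 5740 K; t = 57.4.
G = 99.47·ln 57.4 − 161.1 = 99.47·4.0500 − 161.1 = 241.758.
Rounded: 242.

242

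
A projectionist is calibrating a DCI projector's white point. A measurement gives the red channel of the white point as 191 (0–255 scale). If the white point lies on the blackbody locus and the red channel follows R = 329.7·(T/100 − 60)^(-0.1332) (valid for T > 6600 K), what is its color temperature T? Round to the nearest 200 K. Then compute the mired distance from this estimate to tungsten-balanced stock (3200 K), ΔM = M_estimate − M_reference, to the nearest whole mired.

(t − 60)^(-0.1332) = 191/329.7 = 0.57931.
t − 60 = 0.57931^(1/-0.1332) = 0.57931^(-7.508) = 60.245, so t = 120.245.
T = 100·t = 12025 K → 12000 K to the nearest 200 K.
M_estimate = 10⁶/12000 = 83.33; M_reference = 10⁶/3200 = 312.50.
ΔM = 83.33 − 312.50 = -229.17 → -229 mireds.

-229 mireds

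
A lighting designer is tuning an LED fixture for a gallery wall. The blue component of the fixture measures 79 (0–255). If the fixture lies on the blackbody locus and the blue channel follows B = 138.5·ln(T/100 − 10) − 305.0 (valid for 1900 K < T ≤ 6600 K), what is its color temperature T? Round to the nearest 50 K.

ln(t − 10) = (79 + 305.0) / 138.5 = 2.7726.
t − 10 = e^2.7726 = 16.000, so t = 26.000.
T = 100·t = 2600 K → 2600 K to the nearest 50 K.

2600 K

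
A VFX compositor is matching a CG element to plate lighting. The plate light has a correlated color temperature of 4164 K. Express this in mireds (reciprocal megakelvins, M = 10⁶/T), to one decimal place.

240.2 mireds

M = 10⁶ / 4164 = 240.154 → 240.2 mireds.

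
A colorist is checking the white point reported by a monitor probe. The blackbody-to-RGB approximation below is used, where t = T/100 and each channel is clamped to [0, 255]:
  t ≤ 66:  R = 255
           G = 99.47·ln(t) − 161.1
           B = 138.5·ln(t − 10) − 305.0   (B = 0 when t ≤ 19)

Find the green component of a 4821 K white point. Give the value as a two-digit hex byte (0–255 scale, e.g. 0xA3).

t = 4821/100 = 48.21; the t ≤ 66 branch applies.
G = 99.47·ln 48.21 − 161.1 = 99.47·3.8756 − 161.1 = 224.403.
Rounded: 224; in hex, 0xE0.

0xE0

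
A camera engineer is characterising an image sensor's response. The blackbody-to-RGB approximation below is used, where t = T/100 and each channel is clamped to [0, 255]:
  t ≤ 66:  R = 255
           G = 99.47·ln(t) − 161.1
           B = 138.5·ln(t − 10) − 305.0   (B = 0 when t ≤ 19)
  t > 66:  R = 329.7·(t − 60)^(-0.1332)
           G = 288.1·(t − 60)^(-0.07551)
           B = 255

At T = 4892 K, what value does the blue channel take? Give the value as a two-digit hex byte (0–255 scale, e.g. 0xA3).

t = 4892/100 = 48.92; the t ≤ 66 branch applies.
B = 138.5·ln(48.92 − 10) − 305.0 = 138.5·ln 38.92 − 305.0 = 138.5·3.6615 − 305.0 = 202.119.
Rounded: 202; in hex, 0xCA.

0xCA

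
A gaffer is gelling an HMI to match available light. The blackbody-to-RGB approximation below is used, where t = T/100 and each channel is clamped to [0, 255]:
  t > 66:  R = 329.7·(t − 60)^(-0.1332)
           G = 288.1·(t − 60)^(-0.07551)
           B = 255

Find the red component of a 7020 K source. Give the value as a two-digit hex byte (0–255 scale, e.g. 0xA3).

t = 7020/100 = 70.2; the t > 66 branch applies.
R = 329.7·(70.2 − 60)^(-0.1332) = 329.7·10.2^(-0.1332) = 329.7·0.73393 = 241.977.
Rounded: 242; in hex, 0xF2.

0xF2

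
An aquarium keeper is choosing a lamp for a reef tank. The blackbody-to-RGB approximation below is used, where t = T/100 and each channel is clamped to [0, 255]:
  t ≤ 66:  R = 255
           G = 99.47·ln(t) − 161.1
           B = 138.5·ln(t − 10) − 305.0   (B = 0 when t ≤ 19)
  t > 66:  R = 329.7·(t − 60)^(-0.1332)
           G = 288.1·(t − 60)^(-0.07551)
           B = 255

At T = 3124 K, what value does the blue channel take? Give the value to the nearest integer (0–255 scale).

118

t = 3124/100 = 31.24; the t ≤ 66 branch applies.
B = 138.5·ln(31.24 − 10) − 305.0 = 138.5·ln 21.24 − 305.0 = 138.5·3.0559 − 305.0 = 118.240.
Rounded: 118.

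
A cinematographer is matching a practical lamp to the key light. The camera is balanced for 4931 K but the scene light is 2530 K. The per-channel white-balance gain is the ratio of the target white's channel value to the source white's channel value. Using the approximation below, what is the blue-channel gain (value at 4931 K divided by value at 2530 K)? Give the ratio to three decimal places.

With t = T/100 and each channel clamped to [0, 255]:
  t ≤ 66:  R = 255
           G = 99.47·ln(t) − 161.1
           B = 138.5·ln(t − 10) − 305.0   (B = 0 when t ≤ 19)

At 2530 K (t = 25.3):
  B = 138.5·ln(25.3 − 10) − 305.0 = 138.5·ln 15.3 − 305.0 = 138.5·2.7279 − 305.0 = 72.808.
At 4931 K (t = 49.31):
  B = 138.5·ln(49.31 − 10) − 305.0 = 138.5·ln 39.31 − 305.0 = 138.5·3.6715 − 305.0 = 203.500.
Gain = 203.500 / 72.808 = 2.7950 → 2.795.

2.795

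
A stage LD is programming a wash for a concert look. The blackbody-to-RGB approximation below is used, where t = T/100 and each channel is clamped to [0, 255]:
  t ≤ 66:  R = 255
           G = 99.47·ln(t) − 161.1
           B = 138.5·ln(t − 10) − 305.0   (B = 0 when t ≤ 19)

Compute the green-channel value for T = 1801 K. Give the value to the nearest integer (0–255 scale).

126

t = 1801/100 = 18.01; the t ≤ 66 branch applies.
G = 99.47·ln 18.01 − 161.1 = 99.47·2.8909 − 161.1 = 126.461.
Rounded: 126.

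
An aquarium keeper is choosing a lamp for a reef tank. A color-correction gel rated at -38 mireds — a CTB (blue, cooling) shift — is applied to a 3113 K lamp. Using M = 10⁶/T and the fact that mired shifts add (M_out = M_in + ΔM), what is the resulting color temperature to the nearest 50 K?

3550 K

M_in = 10⁶/3113 = 321.23 mireds.
M_out = 321.23 + (-38) = 283.23 mireds.
T_out = 10⁶/283.23 = 3530.7 K → 3550 K.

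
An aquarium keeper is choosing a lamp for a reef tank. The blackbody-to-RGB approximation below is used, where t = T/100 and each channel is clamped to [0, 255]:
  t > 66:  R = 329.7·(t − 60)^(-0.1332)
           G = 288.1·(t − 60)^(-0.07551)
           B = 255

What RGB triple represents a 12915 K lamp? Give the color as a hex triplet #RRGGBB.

#BCD1FF

t = 12915/100 = 129.15; the t > 66 branch applies.
R = 329.7·(129.15 − 60)^(-0.1332) = 329.7·69.15^(-0.1332) = 329.7·0.56877 = 187.525.
G = 288.1·(129.15 − 60)^(-0.07551) = 288.1·69.15^(-0.07551) = 288.1·0.72624 = 209.228.
B = 255 by definition for t > 66.
Rounded: (188, 209, 255).
In hex: #BCD1FF.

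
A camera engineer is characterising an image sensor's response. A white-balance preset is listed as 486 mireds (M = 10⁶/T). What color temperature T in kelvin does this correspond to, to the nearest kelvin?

2058 K

T = 10⁶ / 486 = 2057.61 K → 2058 K.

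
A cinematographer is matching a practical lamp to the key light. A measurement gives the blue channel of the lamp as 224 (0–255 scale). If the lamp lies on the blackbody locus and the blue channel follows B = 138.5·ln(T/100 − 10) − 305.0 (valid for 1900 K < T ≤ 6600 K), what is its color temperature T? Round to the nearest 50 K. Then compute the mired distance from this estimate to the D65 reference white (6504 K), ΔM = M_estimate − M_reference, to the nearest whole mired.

ln(t − 10) = (224 + 305.0) / 138.5 = 3.8195.
t − 10 = e^3.8195 = 45.581, so t = 55.581.
T = 100·t = 5558 K → 5550 K to the nearest 50 K.
M_estimate = 10⁶/5550 = 180.18; M_reference = 10⁶/6504 = 153.75.
ΔM = 180.18 − 153.75 = 26.43 → +26 mireds.

+26 mireds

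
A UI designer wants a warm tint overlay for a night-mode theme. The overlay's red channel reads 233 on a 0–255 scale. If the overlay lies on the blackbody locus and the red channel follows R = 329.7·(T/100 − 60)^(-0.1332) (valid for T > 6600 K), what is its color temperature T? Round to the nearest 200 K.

(t − 60)^(-0.1332) = 233/329.7 = 0.70670.
t − 60 = 0.70670^(1/-0.1332) = 0.70670^(-7.508) = 13.547, so t = 73.547.
T = 100·t = 7355 K → 7400 K to the nearest 200 K.

7400 K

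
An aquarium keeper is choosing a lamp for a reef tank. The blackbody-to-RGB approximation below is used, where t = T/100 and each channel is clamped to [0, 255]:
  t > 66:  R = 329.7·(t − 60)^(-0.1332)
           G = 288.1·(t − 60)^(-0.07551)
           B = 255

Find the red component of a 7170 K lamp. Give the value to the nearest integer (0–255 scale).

t = 7170/100 = 71.7; the t > 66 branch applies.
R = 329.7·(71.7 − 60)^(-0.1332) = 329.7·11.7^(-0.1332) = 329.7·0.72064 = 237.595.
Rounded: 238.

238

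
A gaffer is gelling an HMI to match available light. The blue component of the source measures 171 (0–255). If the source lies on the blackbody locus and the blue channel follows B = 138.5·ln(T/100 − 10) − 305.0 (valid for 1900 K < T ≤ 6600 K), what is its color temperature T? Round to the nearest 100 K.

ln(t − 10) = (171 + 305.0) / 138.5 = 3.4368.
t − 10 = e^3.4368 = 31.088, so t = 41.088.
T = 100·t = 4109 K → 4100 K to the nearest 100 K.

4100 K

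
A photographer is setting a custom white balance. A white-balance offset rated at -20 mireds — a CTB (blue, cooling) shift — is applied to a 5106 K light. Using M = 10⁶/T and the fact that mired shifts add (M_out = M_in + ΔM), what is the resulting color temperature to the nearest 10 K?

5690 K

M_in = 10⁶/5106 = 195.85 mireds.
M_out = 195.85 + (-20) = 175.85 mireds.
T_out = 10⁶/175.85 = 5686.7 K → 5690 K.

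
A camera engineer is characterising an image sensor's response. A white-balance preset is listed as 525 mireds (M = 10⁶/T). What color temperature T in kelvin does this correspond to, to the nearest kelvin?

T = 10⁶ / 525 = 1904.76 K → 1905 K.

1905 K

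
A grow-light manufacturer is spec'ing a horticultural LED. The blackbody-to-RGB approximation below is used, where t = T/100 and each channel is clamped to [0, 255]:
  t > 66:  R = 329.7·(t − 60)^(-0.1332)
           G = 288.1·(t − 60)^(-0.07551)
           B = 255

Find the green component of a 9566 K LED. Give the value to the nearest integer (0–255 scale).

220

t = 9566/100 = 95.66; the t > 66 branch applies.
G = 288.1·(95.66 − 60)^(-0.07551) = 288.1·35.66^(-0.07551) = 288.1·0.76347 = 219.957.
Rounded: 220.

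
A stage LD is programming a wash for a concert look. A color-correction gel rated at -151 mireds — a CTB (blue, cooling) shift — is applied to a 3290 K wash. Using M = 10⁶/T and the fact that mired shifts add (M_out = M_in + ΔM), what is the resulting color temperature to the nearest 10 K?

M_in = 10⁶/3290 = 303.95 mireds.
M_out = 303.95 + (-151) = 152.95 mireds.
T_out = 10⁶/152.95 = 6538.0 K → 6540 K.

6540 K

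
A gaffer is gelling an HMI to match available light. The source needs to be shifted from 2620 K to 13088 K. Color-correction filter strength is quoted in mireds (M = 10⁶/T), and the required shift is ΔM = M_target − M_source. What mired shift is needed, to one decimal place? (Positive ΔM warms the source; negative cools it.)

M_source = 10⁶/2620 = 381.679; M_target = 10⁶/13088 = 76.406.
ΔM = 76.406 − 381.679 = -305.274 → -305.3 mireds, a cooling shift.

-305.3 mireds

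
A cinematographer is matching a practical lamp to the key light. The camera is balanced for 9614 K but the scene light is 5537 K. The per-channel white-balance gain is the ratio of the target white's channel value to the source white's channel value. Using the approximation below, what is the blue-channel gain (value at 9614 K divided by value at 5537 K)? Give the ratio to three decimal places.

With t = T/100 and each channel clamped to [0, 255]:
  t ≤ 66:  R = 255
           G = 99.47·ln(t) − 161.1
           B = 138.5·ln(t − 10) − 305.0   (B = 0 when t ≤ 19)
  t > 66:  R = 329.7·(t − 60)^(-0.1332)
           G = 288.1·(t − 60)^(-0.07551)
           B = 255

1.142

At 5537 K (t = 55.37):
  B = 138.5·ln(55.37 − 10) − 305.0 = 138.5·ln 45.37 − 305.0 = 138.5·3.8149 − 305.0 = 223.357.
At 9614 K (t = 96.14):
  B = 255 by definition for t > 66.
Gain = 255.000 / 223.357 = 1.1417 → 1.142.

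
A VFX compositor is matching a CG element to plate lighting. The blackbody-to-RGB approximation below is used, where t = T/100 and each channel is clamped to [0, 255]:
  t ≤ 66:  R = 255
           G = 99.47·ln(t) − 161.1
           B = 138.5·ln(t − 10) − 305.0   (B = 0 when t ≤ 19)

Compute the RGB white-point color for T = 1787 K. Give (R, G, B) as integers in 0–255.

(255, 126, 0)

t = 1787/100 = 17.87; the t ≤ 66 branch applies.
R = 255 by definition for t ≤ 66.
G = 99.47·ln 17.87 − 161.1 = 99.47·2.8831 − 161.1 = 125.684.
t = 17.87 ≤ 19, so B = 0.
Rounded: (255, 126, 0).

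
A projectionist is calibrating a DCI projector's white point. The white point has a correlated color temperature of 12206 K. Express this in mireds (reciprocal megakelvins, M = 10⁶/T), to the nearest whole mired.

82 mireds

M = 10⁶ / 12206 = 81.927 → 82 mireds.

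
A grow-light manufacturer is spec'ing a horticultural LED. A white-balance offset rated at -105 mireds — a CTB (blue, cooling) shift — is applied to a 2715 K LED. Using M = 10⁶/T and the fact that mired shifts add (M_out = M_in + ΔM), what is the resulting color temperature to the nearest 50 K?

M_in = 10⁶/2715 = 368.32 mireds.
M_out = 368.32 + (-105) = 263.32 mireds.
T_out = 10⁶/263.32 = 3797.6 K → 3800 K.

3800 K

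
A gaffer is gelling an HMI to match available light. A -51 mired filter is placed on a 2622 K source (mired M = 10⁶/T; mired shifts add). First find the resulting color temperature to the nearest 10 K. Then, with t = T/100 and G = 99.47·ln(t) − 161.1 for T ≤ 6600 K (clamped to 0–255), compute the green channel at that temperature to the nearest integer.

M_in = 10⁶/2622 = 381.39; M_out = 381.39 + (-51) = 330.39.
T_out = 10⁶/330.39 = 3026.7 K → 3030 K; t = 30.3.
G = 99.47·ln 30.3 − 161.1 = 99.47·3.4111 − 161.1 = 178.207.
Rounded: 178.

178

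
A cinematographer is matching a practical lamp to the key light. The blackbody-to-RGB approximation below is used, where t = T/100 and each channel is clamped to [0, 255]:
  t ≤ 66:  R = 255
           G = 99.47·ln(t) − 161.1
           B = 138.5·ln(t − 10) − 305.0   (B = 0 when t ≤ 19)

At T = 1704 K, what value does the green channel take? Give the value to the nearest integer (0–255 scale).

t = 1704/100 = 17.04; the t ≤ 66 branch applies.
G = 99.47·ln 17.04 − 161.1 = 99.47·2.8356 − 161.1 = 120.954.
Rounded: 121.

121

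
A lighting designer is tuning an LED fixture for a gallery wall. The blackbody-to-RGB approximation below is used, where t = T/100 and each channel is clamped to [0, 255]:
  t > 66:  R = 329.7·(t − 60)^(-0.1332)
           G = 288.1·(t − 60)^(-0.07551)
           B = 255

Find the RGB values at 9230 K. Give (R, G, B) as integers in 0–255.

(208, 222, 255)

t = 9230/100 = 92.3; the t > 66 branch applies.
R = 329.7·(92.3 − 60)^(-0.1332) = 329.7·32.3^(-0.1332) = 329.7·0.62947 = 207.536.
G = 288.1·(92.3 − 60)^(-0.07551) = 288.1·32.3^(-0.07551) = 288.1·0.76920 = 221.607.
B = 255 by definition for t > 66.
Rounded: (208, 222, 255).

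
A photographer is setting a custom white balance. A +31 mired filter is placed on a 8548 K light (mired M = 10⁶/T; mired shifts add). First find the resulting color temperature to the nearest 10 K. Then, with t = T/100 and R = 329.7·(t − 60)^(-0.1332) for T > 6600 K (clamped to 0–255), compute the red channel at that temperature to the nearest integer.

252

M_in = 10⁶/8548 = 116.99; M_out = 116.99 + (+31) = 147.99.
T_out = 10⁶/147.99 = 6757.4 K → 6760 K; t = 67.6.
R = 329.7·(67.6 − 60)^(-0.1332) = 329.7·7.6^(-0.1332) = 329.7·0.76327 = 251.649.
Rounded: 252.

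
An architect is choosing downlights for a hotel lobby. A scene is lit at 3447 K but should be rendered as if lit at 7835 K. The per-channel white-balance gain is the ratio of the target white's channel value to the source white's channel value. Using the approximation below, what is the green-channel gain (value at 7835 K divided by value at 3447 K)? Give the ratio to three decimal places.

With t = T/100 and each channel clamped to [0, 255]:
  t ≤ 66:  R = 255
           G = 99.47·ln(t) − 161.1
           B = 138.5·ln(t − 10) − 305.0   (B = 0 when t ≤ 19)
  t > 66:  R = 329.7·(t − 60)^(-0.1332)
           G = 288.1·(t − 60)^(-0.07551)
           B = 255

1.211

At 3447 K (t = 34.47):
  G = 99.47·ln 34.47 − 161.1 = 99.47·3.5401 − 161.1 = 191.033.
At 7835 K (t = 78.35):
  G = 288.1·(78.35 − 60)^(-0.07551) = 288.1·18.35^(-0.07551) = 288.1·0.80275 = 231.274.
Gain = 231.274 / 191.033 = 1.2106 → 1.211.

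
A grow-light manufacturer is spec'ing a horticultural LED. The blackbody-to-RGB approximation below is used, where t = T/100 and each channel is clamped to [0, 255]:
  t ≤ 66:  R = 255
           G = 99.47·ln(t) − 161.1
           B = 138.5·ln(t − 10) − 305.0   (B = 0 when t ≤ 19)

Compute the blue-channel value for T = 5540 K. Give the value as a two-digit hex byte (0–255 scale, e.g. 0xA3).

t = 5540/100 = 55.4; the t ≤ 66 branch applies.
B = 138.5·ln(55.4 − 10) − 305.0 = 138.5·ln 45.4 − 305.0 = 138.5·3.8155 − 305.0 = 223.448.
Rounded: 223; in hex, 0xDF.

0xDF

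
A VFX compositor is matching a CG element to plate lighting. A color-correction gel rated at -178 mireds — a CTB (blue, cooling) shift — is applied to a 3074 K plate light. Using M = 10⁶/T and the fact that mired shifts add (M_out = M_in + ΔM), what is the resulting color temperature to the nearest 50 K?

M_in = 10⁶/3074 = 325.31 mireds.
M_out = 325.31 + (-178) = 147.31 mireds.
T_out = 10⁶/147.31 = 6788.4 K → 6800 K.

6800 K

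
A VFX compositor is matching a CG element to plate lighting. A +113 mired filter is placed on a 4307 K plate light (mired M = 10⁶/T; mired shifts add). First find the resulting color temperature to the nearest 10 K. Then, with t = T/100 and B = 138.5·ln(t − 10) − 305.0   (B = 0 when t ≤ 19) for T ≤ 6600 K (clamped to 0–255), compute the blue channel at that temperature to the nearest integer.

103

M_in = 10⁶/4307 = 232.18; M_out = 232.18 + (+113) = 345.18.
T_out = 10⁶/345.18 = 2897.0 K → 2900 K; t = 29.
B = 138.5·ln(29 − 10) − 305.0 = 138.5·ln 19 − 305.0 = 138.5·2.9444 − 305.0 = 102.805.
Rounded: 103.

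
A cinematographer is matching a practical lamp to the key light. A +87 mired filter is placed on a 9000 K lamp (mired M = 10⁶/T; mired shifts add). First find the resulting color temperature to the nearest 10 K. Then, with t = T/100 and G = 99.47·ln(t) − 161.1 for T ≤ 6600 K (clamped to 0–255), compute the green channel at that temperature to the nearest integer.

M_in = 10⁶/9000 = 111.11; M_out = 111.11 + (+87) = 198.11.
T_out = 10⁶/198.11 = 5047.7 K → 5050 K; t = 50.5.
G = 99.47·ln 50.5 − 161.1 = 99.47·3.9220 − 161.1 = 229.019.
Rounded: 229.

229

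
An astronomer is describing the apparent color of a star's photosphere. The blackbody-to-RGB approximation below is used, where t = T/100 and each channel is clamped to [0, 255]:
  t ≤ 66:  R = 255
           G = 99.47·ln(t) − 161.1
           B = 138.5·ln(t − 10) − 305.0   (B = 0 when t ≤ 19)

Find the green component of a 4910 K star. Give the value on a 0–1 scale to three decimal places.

0.887

t = 4910/100 = 49.1; the t ≤ 66 branch applies.
G = 99.47·ln 49.1 − 161.1 = 99.47·3.8939 − 161.1 = 226.222.
On a 0–1 scale: 226.222/255 = 0.8871 → 0.887.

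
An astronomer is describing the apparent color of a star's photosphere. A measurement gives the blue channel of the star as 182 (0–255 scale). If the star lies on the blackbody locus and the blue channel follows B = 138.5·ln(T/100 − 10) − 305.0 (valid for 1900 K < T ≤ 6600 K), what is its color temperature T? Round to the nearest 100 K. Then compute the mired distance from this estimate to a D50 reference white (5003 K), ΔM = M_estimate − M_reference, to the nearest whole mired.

ln(t − 10) = (182 + 305.0) / 138.5 = 3.5162.
t − 10 = e^3.5162 = 33.658, so t = 43.658.
T = 100·t = 4366 K → 4400 K to the nearest 100 K.
M_estimate = 10⁶/4400 = 227.27; M_reference = 10⁶/5003 = 199.88.
ΔM = 227.27 − 199.88 = 27.39 → +27 mireds.

+27 mireds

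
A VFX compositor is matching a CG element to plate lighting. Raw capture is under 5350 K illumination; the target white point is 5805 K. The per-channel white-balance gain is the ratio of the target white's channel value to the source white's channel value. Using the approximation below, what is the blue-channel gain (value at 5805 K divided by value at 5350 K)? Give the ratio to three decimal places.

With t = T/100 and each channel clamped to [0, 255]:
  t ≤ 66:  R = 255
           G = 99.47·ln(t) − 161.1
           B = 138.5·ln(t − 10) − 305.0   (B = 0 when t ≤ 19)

At 5350 K (t = 53.5):
  B = 138.5·ln(53.5 − 10) − 305.0 = 138.5·ln 43.5 − 305.0 = 138.5·3.7728 − 305.0 = 217.527.
At 5805 K (t = 58.05):
  B = 138.5·ln(58.05 − 10) − 305.0 = 138.5·ln 48.05 − 305.0 = 138.5·3.8722 − 305.0 = 231.306.
Gain = 231.306 / 217.527 = 1.0633 → 1.063.

1.063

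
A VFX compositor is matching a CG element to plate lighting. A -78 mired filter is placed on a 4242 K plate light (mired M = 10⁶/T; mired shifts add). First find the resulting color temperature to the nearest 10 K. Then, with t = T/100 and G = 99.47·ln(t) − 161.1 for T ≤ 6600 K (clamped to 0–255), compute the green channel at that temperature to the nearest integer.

M_in = 10⁶/4242 = 235.74; M_out = 235.74 + (-78) = 157.74.
T_out = 10⁶/157.74 = 6339.6 K → 6340 K; t = 63.4.
G = 99.47·ln 63.4 − 161.1 = 99.47·4.1495 − 161.1 = 251.647.
Rounded: 252.

252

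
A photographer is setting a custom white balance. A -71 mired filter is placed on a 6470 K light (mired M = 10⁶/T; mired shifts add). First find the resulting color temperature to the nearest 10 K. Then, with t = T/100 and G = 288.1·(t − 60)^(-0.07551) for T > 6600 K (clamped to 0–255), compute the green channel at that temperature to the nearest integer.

M_in = 10⁶/6470 = 154.56; M_out = 154.56 + (-71) = 83.56.
T_out = 10⁶/83.56 = 11967.5 K → 11970 K; t = 119.7.
G = 288.1·(119.7 − 60)^(-0.07551) = 288.1·59.7^(-0.07551) = 288.1·0.73434 = 211.563.
Rounded: 212.

212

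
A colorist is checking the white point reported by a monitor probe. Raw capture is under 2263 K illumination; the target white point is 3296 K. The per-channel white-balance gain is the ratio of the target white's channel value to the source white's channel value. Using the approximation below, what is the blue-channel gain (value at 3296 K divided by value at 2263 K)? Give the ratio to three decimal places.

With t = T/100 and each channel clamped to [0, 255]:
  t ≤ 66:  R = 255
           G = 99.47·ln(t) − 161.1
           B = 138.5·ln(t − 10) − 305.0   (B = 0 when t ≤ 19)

At 2263 K (t = 22.63):
  B = 138.5·ln(22.63 − 10) − 305.0 = 138.5·ln 12.63 − 305.0 = 138.5·2.5361 − 305.0 = 46.246.
At 3296 K (t = 32.96):
  B = 138.5·ln(32.96 − 10) − 305.0 = 138.5·ln 22.96 − 305.0 = 138.5·3.1338 − 305.0 = 129.025.
Gain = 129.025 / 46.246 = 2.7899 → 2.790.

2.790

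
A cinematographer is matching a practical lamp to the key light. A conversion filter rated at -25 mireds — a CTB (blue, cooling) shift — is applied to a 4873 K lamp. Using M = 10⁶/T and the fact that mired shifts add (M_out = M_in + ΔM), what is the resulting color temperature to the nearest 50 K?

M_in = 10⁶/4873 = 205.21 mireds.
M_out = 205.21 + (-25) = 180.21 mireds.
T_out = 10⁶/180.21 = 5549.0 K → 5550 K.

5550 K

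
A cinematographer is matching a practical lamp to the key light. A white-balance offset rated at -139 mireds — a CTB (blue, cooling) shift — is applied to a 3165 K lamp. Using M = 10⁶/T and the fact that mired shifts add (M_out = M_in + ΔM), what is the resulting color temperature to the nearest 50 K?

5650 K

M_in = 10⁶/3165 = 315.96 mireds.
M_out = 315.96 + (-139) = 176.96 mireds.
T_out = 10⁶/176.96 = 5651.1 K → 5650 K.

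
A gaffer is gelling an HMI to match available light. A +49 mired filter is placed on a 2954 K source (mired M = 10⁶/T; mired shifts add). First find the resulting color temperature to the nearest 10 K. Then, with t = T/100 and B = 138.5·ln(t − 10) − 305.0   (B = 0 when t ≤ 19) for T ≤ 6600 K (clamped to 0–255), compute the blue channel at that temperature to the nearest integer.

77

M_in = 10⁶/2954 = 338.52; M_out = 338.52 + (+49) = 387.52.
T_out = 10⁶/387.52 = 2580.5 K → 2580 K; t = 25.8.
B = 138.5·ln(25.8 − 10) − 305.0 = 138.5·ln 15.8 − 305.0 = 138.5·2.7600 − 305.0 = 77.261.
Rounded: 77.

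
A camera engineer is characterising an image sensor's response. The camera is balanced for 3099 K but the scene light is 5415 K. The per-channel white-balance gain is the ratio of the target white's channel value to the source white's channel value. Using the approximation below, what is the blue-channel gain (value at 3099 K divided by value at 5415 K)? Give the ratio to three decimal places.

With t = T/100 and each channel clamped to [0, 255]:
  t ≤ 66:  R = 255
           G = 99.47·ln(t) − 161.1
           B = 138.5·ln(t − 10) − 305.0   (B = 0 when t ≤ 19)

At 5415 K (t = 54.15):
  B = 138.5·ln(54.15 − 10) − 305.0 = 138.5·ln 44.15 − 305.0 = 138.5·3.7876 − 305.0 = 219.582.
At 3099 K (t = 30.99):
  B = 138.5·ln(30.99 − 10) − 305.0 = 138.5·ln 20.99 − 305.0 = 138.5·3.0440 − 305.0 = 116.600.
Gain = 116.600 / 219.582 = 0.5310 → 0.531.

0.531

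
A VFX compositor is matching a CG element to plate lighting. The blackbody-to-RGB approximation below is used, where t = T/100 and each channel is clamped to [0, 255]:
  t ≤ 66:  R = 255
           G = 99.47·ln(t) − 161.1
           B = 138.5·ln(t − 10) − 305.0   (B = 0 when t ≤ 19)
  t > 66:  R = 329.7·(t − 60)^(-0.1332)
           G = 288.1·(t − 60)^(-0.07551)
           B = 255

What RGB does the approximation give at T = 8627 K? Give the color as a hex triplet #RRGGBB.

#D5E1FF

t = 8627/100 = 86.27; the t > 66 branch applies.
R = 329.7·(86.27 − 60)^(-0.1332) = 329.7·26.27^(-0.1332) = 329.7·0.64704 = 213.328.
G = 288.1·(86.27 − 60)^(-0.07551) = 288.1·26.27^(-0.07551) = 288.1·0.78130 = 225.092.
B = 255 by definition for t > 66.
Rounded: (213, 225, 255).
In hex: #D5E1FF.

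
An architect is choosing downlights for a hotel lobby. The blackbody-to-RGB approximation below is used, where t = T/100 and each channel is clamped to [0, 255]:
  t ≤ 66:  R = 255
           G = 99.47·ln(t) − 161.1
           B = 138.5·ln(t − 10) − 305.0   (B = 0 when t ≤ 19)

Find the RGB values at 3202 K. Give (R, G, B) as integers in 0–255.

t = 3202/100 = 32.02; the t ≤ 66 branch applies.
R = 255 by definition for t ≤ 66.
G = 99.47·ln 32.02 − 161.1 = 99.47·3.4664 − 161.1 = 183.699.
B = 138.5·ln(32.02 − 10) − 305.0 = 138.5·ln 22.02 − 305.0 = 138.5·3.0920 − 305.0 = 123.235.
Rounded: (255, 184, 123).

(255, 184, 123)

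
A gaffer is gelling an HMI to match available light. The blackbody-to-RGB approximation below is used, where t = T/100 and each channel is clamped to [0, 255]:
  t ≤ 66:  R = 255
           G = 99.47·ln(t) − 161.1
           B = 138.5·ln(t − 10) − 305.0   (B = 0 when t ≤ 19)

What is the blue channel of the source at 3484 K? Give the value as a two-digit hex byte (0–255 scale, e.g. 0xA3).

0x8C

t = 3484/100 = 34.84; the t ≤ 66 branch applies.
B = 138.5·ln(34.84 − 10) − 305.0 = 138.5·ln 24.84 − 305.0 = 138.5·3.2125 − 305.0 = 139.925.
Rounded: 140; in hex, 0x8C.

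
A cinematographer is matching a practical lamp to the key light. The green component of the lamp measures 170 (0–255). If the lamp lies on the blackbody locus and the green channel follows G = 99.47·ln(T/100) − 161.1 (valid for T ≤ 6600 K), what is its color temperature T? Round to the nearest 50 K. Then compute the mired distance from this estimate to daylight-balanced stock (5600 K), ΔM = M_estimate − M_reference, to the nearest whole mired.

ln t = (170 + 161.1) / 99.47 = 3.3286.
t = e^3.3286 = 27.900.
T = 100·t = 2790 K → 2800 K to the nearest 50 K.
M_estimate = 10⁶/2800 = 357.14; M_reference = 10⁶/5600 = 178.57.
ΔM = 357.14 − 178.57 = 178.57 → +179 mireds.

+179 mireds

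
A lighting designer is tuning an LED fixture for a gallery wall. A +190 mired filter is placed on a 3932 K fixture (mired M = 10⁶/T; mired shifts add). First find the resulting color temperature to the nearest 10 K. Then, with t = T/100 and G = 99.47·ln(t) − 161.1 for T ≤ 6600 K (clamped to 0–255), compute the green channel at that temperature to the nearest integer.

149

M_in = 10⁶/3932 = 254.32; M_out = 254.32 + (+190) = 444.32.
T_out = 10⁶/444.32 = 2250.6 K → 2250 K; t = 22.5.
G = 99.47·ln 22.5 − 161.1 = 99.47·3.1135 − 161.1 = 148.601.
Rounded: 149.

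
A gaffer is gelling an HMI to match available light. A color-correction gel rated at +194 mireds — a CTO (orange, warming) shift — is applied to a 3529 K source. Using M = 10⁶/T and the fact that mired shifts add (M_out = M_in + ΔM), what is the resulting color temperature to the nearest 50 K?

M_in = 10⁶/3529 = 283.37 mireds.
M_out = 283.37 + (+194) = 477.37 mireds.
T_out = 10⁶/477.37 = 2094.8 K → 2100 K.

2100 K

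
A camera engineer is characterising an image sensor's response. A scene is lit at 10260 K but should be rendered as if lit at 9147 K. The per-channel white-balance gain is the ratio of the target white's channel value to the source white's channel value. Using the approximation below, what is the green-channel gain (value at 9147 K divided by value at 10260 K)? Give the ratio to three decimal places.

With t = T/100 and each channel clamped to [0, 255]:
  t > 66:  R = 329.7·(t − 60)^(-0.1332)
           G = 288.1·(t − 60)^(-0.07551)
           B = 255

1.023

At 10260 K (t = 102.6):
  G = 288.1·(102.6 − 60)^(-0.07551) = 288.1·42.6^(-0.07551) = 288.1·0.75329 = 217.023.
At 9147 K (t = 91.47):
  G = 288.1·(91.47 − 60)^(-0.07551) = 288.1·31.47^(-0.07551) = 288.1·0.77072 = 222.043.
Gain = 222.043 / 217.023 = 1.0231 → 1.023.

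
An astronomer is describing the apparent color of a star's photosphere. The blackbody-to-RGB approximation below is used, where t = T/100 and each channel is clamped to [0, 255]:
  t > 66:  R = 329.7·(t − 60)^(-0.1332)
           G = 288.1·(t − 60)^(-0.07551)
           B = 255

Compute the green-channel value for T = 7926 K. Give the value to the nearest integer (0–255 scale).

230

t = 7926/100 = 79.26; the t > 66 branch applies.
G = 288.1·(79.26 − 60)^(-0.07551) = 288.1·19.26^(-0.07551) = 288.1·0.79983 = 230.430.
Rounded: 230.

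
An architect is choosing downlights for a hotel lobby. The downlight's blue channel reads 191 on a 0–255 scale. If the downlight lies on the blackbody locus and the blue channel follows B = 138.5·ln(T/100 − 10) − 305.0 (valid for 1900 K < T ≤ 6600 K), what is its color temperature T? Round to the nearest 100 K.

ln(t − 10) = (191 + 305.0) / 138.5 = 3.5812.
t − 10 = e^3.5812 = 35.918, so t = 45.918.
T = 100·t = 4592 K → 4600 K to the nearest 100 K.

4600 K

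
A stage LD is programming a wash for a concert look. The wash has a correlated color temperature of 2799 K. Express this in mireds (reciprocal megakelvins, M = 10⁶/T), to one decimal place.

357.3 mireds

M = 10⁶ / 2799 = 357.270 → 357.3 mireds.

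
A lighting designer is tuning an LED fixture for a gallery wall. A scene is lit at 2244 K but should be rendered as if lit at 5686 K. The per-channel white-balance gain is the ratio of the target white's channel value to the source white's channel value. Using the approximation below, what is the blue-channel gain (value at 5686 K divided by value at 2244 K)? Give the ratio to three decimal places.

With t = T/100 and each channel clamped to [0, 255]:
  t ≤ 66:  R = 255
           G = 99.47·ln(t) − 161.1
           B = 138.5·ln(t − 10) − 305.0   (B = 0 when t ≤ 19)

At 2244 K (t = 22.44):
  B = 138.5·ln(22.44 − 10) − 305.0 = 138.5·ln 12.44 − 305.0 = 138.5·2.5209 − 305.0 = 44.147.
At 5686 K (t = 56.86):
  B = 138.5·ln(56.86 − 10) − 305.0 = 138.5·ln 46.86 − 305.0 = 138.5·3.8472 − 305.0 = 227.832.
Gain = 227.832 / 44.147 = 5.1608 → 5.161.

5.161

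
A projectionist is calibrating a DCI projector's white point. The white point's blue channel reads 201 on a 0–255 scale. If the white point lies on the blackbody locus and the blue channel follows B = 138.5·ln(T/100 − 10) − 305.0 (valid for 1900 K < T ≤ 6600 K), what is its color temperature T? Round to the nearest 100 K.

4900 K

ln(t − 10) = (201 + 305.0) / 138.5 = 3.6534.
t − 10 = e^3.6534 = 38.607, so t = 48.607.
T = 100·t = 4861 K → 4900 K to the nearest 100 K.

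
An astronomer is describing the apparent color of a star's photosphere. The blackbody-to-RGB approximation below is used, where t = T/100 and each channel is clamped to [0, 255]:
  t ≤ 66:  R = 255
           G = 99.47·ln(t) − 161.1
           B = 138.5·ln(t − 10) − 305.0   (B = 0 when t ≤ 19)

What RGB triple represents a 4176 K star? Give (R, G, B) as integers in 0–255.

t = 4176/100 = 41.76; the t ≤ 66 branch applies.
R = 255 by definition for t ≤ 66.
G = 99.47·ln 41.76 − 161.1 = 99.47·3.7319 − 161.1 = 210.116.
B = 138.5·ln(41.76 − 10) − 305.0 = 138.5·ln 31.76 − 305.0 = 138.5·3.4582 − 305.0 = 173.962.
Rounded: (255, 210, 174).

(255, 210, 174)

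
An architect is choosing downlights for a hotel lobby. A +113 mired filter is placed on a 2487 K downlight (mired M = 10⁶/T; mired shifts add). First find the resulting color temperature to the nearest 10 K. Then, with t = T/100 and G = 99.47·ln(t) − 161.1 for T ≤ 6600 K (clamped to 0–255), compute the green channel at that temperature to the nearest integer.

M_in = 10⁶/2487 = 402.09; M_out = 402.09 + (+113) = 515.09.
T_out = 10⁶/515.09 = 1941.4 K → 1940 K; t = 19.4.
G = 99.47·ln 19.4 − 161.1 = 99.47·2.9653 − 161.1 = 133.856.
Rounded: 134.

134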